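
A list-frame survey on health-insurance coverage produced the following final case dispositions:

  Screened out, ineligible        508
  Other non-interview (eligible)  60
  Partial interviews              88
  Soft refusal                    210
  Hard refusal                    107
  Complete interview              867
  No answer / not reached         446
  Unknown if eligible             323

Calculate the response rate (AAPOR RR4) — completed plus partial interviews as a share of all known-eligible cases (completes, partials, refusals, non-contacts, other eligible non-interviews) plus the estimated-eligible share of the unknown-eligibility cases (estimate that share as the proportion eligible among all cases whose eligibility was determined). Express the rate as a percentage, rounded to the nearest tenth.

47.1%

Refusal or break-off = 107 + 210 = 317
Top: 867 + 88 = 955
Determined eligible: 867 + 88 + 317 + 446 + 60 = 1778
e = 1778 / (1778 + 508) = 1778 / 2286 = 0.7778
e × U: 0.7778 × 323 = 251.23
Base: 1778 + 251.23 = 2029.23
RR4 = 955 / 2029.23 = 0.4706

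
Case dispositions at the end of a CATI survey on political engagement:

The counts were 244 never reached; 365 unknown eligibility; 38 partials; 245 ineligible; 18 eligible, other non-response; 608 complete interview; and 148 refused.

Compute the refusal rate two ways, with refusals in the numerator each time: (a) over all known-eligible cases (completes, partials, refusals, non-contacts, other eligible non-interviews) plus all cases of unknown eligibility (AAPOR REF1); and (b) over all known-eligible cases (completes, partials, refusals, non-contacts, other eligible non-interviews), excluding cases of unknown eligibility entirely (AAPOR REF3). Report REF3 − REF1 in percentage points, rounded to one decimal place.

Numerator = 148
Denominator = 608 + 38 + 148 + 244 + 18 + 365 = 1421
REF1 = 148 / 1421 = 0.1042
Denominator = 608 + 38 + 148 + 244 + 18 = 1056
REF3 = 148 / 1056 = 0.1402
Difference = 14.02 − 10.42 = 3.60 percentage points

3.6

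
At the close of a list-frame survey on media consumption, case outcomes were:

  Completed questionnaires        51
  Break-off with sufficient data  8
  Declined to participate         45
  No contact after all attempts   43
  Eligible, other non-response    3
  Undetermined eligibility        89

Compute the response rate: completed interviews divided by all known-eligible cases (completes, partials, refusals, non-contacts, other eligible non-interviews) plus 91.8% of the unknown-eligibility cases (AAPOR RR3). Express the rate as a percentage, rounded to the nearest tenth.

Numerator → 51
Determined eligible → 51 + 8 + 45 + 43 + 3 = 150
e × U → 0.9180 × 89 = 81.70
Base → 150 + 81.70 = 231.70
RR3 = 51 / 231.70 = 0.2201

22.0%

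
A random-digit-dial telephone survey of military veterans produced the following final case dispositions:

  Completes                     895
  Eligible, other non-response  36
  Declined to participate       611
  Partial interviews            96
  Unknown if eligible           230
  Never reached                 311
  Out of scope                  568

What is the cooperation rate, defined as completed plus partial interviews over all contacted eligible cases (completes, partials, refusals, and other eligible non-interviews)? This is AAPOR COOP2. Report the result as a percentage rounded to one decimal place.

60.5%

Top: 895 + 96 = 991
Base: 895 + 96 + 611 + 36 = 1638
COOP2 = 991 / 1638 = 0.6050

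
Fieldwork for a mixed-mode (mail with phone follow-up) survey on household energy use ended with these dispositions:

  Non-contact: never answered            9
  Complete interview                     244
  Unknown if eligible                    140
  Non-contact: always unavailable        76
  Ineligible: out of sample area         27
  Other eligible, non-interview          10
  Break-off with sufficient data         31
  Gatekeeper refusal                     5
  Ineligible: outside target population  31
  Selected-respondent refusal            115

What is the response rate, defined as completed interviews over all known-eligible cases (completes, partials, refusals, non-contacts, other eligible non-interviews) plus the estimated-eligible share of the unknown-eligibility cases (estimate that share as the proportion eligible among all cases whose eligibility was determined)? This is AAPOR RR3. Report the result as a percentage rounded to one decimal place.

39.7%

Refusal or break-off = 5 + 115 = 120
Non-contacts = 9 + 76 = 85
Screened out, ineligible = 31 + 27 = 58
Numerator: 244
Determined eligible: 244 + 31 + 120 + 85 + 10 = 490
e = 490 / (490 + 58) = 490 / 548 = 0.8942
Eligible share of unknowns: 0.8942 × 140 = 125.19
Denom: 490 + 125.19 = 615.19
RR3 = 244 / 615.19 = 0.3966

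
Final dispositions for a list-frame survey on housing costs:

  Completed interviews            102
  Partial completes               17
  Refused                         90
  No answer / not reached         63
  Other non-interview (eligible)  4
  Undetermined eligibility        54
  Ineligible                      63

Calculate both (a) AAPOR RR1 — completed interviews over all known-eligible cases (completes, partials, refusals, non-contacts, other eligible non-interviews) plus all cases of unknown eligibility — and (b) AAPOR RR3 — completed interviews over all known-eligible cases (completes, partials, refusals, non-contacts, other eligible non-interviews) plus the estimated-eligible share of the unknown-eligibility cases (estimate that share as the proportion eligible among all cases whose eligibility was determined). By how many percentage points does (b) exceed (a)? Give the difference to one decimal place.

1.0

Num = 102
Denominator = 102 + 17 + 90 + 63 + 4 + 54 = 330
RR1 = 102 / 330 = 0.3091
Known eligible = 102 + 17 + 90 + 63 + 4 = 276
e = 276 / (276 + 63) = 276 / 339 = 0.8142
e × U = 0.8142 × 54 = 43.97
Denominator = 276 + 43.97 = 319.97
RR3 = 102 / 319.97 = 0.3188
Difference = 31.88 − 30.91 = 0.97 percentage points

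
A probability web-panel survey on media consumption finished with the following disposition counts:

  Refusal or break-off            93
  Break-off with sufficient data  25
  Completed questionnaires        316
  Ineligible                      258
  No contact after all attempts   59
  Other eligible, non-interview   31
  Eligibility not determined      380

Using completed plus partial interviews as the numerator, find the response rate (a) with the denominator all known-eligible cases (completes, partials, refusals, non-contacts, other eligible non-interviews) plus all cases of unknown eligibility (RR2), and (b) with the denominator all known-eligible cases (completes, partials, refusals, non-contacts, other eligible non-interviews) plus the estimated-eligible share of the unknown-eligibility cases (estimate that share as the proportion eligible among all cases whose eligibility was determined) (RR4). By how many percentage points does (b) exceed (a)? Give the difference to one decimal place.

6.1

Top = 316 + 25 = 341
Denominator = 316 + 25 + 93 + 59 + 31 + 380 = 904
RR2 = 341 / 904 = 0.3772
Known eligible = 316 + 25 + 93 + 59 + 31 = 524
e = 524 / (524 + 258) = 524 / 782 = 0.6701
Eligible share of unknowns = 0.6701 × 380 = 254.64
Denominator = 524 + 254.64 = 778.64
RR4 = 341 / 778.64 = 0.4379
Difference = 43.79 − 37.72 = 6.07 percentage points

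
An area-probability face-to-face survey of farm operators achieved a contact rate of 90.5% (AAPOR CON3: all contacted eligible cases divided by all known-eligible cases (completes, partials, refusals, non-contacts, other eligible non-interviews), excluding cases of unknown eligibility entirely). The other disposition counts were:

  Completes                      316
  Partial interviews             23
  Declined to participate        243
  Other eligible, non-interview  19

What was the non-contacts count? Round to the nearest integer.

Num → 316 + 23 + 243 + 19 = 601
CON3 = 601 / D = 0.905
D = 601 / 0.905 = 664.1
Other denominator terms total 601
non-contacts = 664.1 − 601 ≈ 63

63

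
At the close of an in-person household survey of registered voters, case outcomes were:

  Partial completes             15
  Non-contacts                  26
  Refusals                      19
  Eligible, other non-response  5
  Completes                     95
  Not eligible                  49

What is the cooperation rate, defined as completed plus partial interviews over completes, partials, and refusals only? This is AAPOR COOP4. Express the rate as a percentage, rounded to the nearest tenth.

Top: 95 + 15 = 110
Denom: 95 + 15 + 19 = 129
COOP4 = 110 / 129 = 0.8527

85.3%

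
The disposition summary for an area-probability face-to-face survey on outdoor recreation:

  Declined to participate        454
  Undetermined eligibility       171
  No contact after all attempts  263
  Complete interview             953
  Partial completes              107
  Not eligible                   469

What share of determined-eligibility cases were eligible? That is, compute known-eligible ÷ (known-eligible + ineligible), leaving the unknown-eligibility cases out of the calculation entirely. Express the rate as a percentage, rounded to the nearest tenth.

79.1%

Determined eligible → 953 + 107 + 454 + 263 = 1777
e = 1777 / (1777 + 469) = 1777 / 2246 = 0.7912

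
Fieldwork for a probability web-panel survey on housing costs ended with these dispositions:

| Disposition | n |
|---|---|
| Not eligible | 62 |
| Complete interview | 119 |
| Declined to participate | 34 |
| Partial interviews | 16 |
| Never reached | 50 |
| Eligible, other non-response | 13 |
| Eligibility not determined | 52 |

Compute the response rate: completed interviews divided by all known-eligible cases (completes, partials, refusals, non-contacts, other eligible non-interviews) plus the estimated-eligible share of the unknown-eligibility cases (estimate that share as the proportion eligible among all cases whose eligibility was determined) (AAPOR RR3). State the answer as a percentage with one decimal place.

Num: 119
Eligible (known): 119 + 16 + 34 + 50 + 13 = 232
e = 232 / (232 + 62) = 232 / 294 = 0.7891
e × U: 0.7891 × 52 = 41.03
Denom: 232 + 41.03 = 273.03
RR3 = 119 / 273.03 = 0.4358

43.6%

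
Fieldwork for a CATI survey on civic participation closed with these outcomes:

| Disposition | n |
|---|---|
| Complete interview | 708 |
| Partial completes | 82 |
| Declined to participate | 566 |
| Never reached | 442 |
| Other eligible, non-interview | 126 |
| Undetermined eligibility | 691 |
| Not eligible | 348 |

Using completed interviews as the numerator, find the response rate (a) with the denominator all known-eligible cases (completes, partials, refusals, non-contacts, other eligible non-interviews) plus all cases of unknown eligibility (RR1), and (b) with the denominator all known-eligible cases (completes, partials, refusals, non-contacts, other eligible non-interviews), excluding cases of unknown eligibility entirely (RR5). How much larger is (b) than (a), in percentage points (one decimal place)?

9.7

Num → 708
Denom → 708 + 82 + 566 + 442 + 126 + 691 = 2615
RR1 = 708 / 2615 = 0.2707
Denom → 708 + 82 + 566 + 442 + 126 = 1924
RR5 = 708 / 1924 = 0.3680
Difference = 36.80 − 27.07 = 9.73 percentage points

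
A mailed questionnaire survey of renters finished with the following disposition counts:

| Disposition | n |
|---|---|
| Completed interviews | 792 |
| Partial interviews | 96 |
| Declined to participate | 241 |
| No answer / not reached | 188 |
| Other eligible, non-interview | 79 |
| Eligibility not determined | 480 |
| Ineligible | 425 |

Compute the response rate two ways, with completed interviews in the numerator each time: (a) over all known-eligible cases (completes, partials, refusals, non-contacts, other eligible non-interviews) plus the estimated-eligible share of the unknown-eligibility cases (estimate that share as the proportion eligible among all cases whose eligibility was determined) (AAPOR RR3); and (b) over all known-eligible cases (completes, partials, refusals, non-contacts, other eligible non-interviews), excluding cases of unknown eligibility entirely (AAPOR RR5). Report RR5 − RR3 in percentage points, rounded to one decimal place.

Numerator: 792
Eligible (known): 792 + 96 + 241 + 188 + 79 = 1396
e = 1396 / (1396 + 425) = 1396 / 1821 = 0.7666
Eligible share of unknowns: 0.7666 × 480 = 367.97
Denominator: 1396 + 367.97 = 1763.97
RR3 = 792 / 1763.97 = 0.4490
Denominator: 792 + 96 + 241 + 188 + 79 = 1396
RR5 = 792 / 1396 = 0.5673
Difference = 56.73 − 44.90 = 11.83 percentage points

11.8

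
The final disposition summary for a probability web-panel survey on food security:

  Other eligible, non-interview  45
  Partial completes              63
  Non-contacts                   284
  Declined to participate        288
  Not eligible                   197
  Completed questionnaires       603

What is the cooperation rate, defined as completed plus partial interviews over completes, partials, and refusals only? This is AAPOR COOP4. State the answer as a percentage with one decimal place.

Numerator = 603 + 63 = 666
Denominator = 603 + 63 + 288 = 954
COOP4 = 666 / 954 = 0.6981

69.8%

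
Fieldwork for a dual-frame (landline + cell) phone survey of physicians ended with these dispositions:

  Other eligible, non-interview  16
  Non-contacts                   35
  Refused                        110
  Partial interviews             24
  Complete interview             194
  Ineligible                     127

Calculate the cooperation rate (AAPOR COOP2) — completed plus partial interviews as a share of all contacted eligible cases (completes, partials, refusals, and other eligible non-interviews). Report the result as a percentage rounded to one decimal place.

63.4%

Top: 194 + 24 = 218
Base: 194 + 24 + 110 + 16 = 344
COOP2 = 218 / 344 = 0.6337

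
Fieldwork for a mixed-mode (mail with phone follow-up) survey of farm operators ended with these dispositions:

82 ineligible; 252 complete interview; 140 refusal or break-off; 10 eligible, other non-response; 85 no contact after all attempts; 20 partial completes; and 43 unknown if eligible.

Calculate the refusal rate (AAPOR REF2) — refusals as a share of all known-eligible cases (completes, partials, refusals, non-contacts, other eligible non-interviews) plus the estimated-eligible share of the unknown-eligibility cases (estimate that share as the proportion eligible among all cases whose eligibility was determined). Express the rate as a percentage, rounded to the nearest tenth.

Top: 140
Eligible (known): 252 + 20 + 140 + 85 + 10 = 507
e = 507 / (507 + 82) = 507 / 589 = 0.8608
Estimated eligible among unknowns: 0.8608 × 43 = 37.01
Denominator: 507 + 37.01 = 544.01
REF2 = 140 / 544.01 = 0.2573

25.7%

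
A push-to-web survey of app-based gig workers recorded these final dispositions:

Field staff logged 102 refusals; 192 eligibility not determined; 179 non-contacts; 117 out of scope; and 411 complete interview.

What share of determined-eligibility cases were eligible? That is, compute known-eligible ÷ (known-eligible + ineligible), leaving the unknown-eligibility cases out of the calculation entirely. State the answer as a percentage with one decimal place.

85.5%

Known eligible = 411 + 102 + 179 = 692
e = 692 / (692 + 117) = 692 / 809 = 0.8554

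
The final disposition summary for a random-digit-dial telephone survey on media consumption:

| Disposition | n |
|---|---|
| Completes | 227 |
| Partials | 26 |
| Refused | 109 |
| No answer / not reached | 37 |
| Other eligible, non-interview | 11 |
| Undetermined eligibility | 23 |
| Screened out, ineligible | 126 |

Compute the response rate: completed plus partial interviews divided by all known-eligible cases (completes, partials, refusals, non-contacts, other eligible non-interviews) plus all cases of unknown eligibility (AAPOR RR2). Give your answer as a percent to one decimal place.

58.4%

Num = 227 + 26 = 253
Base = 227 + 26 + 109 + 37 + 11 + 23 = 433
RR2 = 253 / 433 = 0.5843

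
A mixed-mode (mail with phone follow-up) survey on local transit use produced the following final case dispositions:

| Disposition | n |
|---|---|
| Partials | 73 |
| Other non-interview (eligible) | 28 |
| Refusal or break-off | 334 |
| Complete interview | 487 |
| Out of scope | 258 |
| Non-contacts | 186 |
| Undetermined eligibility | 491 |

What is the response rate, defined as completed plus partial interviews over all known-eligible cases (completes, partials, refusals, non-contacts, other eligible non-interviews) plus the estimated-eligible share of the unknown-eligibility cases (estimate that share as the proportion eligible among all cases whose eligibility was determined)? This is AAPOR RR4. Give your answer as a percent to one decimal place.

37.2%

Top = 487 + 73 = 560
Determined eligible = 487 + 73 + 334 + 186 + 28 = 1108
e = 1108 / (1108 + 258) = 1108 / 1366 = 0.8111
Eligible share of unknowns = 0.8111 × 491 = 398.25
Denominator = 1108 + 398.25 = 1506.25
RR4 = 560 / 1506.25 = 0.3718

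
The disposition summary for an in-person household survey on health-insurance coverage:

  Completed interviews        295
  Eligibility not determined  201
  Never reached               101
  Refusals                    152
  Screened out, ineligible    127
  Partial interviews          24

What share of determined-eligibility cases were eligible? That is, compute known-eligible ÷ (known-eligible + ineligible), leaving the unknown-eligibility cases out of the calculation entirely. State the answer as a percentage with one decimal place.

81.8%

Eligible (known) → 295 + 24 + 152 + 101 = 572
e = 572 / (572 + 127) = 572 / 699 = 0.8183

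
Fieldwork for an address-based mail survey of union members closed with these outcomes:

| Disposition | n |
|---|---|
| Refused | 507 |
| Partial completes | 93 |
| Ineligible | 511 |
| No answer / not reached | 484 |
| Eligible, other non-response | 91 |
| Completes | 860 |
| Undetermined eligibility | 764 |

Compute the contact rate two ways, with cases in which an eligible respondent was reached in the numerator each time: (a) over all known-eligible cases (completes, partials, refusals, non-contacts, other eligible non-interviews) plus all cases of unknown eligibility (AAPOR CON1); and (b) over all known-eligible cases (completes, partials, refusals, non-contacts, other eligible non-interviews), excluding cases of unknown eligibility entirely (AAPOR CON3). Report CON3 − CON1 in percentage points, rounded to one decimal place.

20.8

Num: 860 + 93 + 507 + 91 = 1551
Denominator: 860 + 93 + 507 + 484 + 91 + 764 = 2799
CON1 = 1551 / 2799 = 0.5541
Denominator: 860 + 93 + 507 + 484 + 91 = 2035
CON3 = 1551 / 2035 = 0.7622
Difference = 76.22 − 55.41 = 20.81 percentage points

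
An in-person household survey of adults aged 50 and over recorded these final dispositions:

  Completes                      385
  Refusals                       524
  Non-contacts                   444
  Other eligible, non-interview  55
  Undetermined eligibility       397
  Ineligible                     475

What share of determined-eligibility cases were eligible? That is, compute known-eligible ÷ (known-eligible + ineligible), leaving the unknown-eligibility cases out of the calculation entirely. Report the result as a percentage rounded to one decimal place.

Known eligible = 385 + 524 + 444 + 55 = 1408
e = 1408 / (1408 + 475) = 1408 / 1883 = 0.7477

74.8%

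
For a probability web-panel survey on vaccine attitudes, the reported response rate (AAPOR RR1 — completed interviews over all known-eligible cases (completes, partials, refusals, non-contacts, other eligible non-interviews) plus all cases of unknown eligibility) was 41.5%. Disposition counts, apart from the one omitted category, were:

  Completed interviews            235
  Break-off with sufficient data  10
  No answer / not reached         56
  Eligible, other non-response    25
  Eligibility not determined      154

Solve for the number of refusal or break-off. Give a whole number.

RR1 = 235 / D = 0.415
D = 235 / 0.415 = 566.3
Remaining denominator categories sum to 480
refusal or break-off = 566.3 − 480 ≈ 86

86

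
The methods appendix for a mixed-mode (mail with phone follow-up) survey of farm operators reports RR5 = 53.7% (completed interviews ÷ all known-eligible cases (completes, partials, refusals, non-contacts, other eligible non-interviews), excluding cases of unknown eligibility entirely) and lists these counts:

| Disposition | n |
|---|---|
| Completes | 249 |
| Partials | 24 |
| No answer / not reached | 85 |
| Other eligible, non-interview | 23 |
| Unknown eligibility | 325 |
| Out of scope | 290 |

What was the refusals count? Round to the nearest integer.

RR5 = 249 / D = 0.537
D = 249 / 0.537 = 463.7
Other denominator terms total 381
refusals = 463.7 − 381 ≈ 83

83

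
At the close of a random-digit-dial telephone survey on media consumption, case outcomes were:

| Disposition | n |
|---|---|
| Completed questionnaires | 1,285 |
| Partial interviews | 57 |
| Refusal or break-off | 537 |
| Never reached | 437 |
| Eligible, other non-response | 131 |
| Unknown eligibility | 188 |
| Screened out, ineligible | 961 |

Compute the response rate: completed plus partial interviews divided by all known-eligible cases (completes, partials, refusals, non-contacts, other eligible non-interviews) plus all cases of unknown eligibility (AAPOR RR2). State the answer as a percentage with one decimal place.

Top = 1285 + 57 = 1342
Denominator = 1285 + 57 + 537 + 437 + 131 + 188 = 2635
RR2 = 1342 / 2635 = 0.5093

50.9%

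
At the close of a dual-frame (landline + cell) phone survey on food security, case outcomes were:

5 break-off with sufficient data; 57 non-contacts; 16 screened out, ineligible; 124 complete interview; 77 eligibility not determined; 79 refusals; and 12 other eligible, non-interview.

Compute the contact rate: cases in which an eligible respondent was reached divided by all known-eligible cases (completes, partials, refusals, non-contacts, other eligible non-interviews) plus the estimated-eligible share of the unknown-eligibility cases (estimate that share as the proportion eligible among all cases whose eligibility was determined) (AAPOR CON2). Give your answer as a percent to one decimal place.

Numerator → 124 + 5 + 79 + 12 = 220
Known eligible → 124 + 5 + 79 + 57 + 12 = 277
e = 277 / (277 + 16) = 277 / 293 = 0.9454
e × U → 0.9454 × 77 = 72.80
Denom → 277 + 72.80 = 349.80
CON2 = 220 / 349.80 = 0.6289

62.9%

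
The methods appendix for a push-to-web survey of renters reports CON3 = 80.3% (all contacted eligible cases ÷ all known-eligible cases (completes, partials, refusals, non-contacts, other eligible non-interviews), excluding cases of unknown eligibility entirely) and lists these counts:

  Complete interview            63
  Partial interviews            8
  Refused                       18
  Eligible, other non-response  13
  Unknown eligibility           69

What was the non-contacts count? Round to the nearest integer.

Numerator = 63 + 8 + 18 + 13 = 102
CON3 = 102 / D = 0.803
D = 102 / 0.803 = 127.0
Rest of base = 102
non-contacts = 127.0 − 102 ≈ 25

25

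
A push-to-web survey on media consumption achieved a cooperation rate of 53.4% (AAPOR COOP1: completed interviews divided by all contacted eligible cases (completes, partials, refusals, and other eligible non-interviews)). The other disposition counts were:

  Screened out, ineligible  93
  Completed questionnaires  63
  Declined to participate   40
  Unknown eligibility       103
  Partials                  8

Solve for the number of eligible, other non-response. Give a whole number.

COOP1 = 63 / D = 0.534
D = 63 / 0.534 = 118.0
Rest of base = 111
eligible, other non-response = 118.0 − 111 ≈ 7

7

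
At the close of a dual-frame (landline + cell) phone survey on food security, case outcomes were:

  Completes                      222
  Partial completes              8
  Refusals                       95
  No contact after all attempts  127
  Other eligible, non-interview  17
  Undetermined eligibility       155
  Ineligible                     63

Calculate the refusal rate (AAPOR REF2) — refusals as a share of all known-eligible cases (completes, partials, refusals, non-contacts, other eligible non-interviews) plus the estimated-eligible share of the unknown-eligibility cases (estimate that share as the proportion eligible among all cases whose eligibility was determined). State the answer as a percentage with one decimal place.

Top = 95
Determined eligible = 222 + 8 + 95 + 127 + 17 = 469
e = 469 / (469 + 63) = 469 / 532 = 0.8816
Estimated eligible among unknowns = 0.8816 × 155 = 136.65
Base = 469 + 136.65 = 605.65
REF2 = 95 / 605.65 = 0.1569

15.7%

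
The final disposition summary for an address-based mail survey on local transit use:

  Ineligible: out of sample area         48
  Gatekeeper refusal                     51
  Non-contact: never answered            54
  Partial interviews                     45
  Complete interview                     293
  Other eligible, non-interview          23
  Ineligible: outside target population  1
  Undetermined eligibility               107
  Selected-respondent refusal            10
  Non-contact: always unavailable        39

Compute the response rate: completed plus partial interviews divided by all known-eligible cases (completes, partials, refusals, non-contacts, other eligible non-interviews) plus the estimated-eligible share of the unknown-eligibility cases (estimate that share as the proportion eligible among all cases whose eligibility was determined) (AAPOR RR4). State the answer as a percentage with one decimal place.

55.2%

Refused = 51 + 10 = 61
Never reached = 54 + 39 = 93
Ineligible = 1 + 48 = 49
Top = 293 + 45 = 338
Eligible (known) = 293 + 45 + 61 + 93 + 23 = 515
e = 515 / (515 + 49) = 515 / 564 = 0.9131
Eligible share of unknowns = 0.9131 × 107 = 97.70
Base = 515 + 97.70 = 612.70
RR4 = 338 / 612.70 = 0.5517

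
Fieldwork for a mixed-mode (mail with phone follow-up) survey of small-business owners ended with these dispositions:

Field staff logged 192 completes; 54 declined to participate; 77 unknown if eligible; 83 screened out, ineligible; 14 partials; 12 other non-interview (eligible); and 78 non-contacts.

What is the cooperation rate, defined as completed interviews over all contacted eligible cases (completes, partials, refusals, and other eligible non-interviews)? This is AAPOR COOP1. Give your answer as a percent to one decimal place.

Top = 192
Denominator = 192 + 14 + 54 + 12 = 272
COOP1 = 192 / 272 = 0.7059

70.6%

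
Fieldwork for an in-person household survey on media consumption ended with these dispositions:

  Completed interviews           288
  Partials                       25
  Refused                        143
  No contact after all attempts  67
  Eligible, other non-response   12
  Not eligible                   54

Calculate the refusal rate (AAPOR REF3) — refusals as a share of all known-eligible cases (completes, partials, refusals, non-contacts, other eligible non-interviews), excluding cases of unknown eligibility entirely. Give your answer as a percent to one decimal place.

Numerator: 143
Denom: 288 + 25 + 143 + 67 + 12 = 535
REF3 = 143 / 535 = 0.2673

26.7%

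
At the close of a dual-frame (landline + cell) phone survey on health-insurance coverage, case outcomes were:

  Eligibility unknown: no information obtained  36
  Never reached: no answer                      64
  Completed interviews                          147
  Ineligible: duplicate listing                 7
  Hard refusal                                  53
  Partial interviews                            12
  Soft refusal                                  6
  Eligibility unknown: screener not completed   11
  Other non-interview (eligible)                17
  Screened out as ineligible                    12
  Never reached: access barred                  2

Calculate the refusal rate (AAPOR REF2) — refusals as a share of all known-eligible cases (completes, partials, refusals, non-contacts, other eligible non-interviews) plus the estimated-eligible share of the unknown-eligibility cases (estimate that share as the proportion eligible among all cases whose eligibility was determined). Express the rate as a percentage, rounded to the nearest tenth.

Declined to participate = 53 + 6 = 59
Non-contacts = 64 + 2 = 66
Unknown eligibility = 11 + 36 = 47
Out of scope = 12 + 7 = 19
Num → 59
Eligible (known) → 147 + 12 + 59 + 66 + 17 = 301
e = 301 / (301 + 19) = 301 / 320 = 0.9406
e × U → 0.9406 × 47 = 44.21
Base → 301 + 44.21 = 345.21
REF2 = 59 / 345.21 = 0.1709

17.1%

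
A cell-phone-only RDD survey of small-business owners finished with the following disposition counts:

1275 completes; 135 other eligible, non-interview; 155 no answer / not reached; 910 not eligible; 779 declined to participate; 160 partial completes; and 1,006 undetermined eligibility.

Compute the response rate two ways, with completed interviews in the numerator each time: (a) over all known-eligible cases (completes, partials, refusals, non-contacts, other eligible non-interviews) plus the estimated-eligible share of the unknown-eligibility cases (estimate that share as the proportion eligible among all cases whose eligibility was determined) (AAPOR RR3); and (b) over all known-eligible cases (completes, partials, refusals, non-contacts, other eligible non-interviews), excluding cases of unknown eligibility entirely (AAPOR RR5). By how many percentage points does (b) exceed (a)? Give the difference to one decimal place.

Top → 1275
Eligible (known) → 1275 + 160 + 779 + 155 + 135 = 2504
e = 2504 / (2504 + 910) = 2504 / 3414 = 0.7335
Eligible share of unknowns → 0.7335 × 1006 = 737.90
Denominator → 2504 + 737.90 = 3241.90
RR3 = 1275 / 3241.90 = 0.3933
Denominator → 1275 + 160 + 779 + 155 + 135 = 2504
RR5 = 1275 / 2504 = 0.5092
Difference = 50.92 − 39.33 = 11.59 percentage points

11.6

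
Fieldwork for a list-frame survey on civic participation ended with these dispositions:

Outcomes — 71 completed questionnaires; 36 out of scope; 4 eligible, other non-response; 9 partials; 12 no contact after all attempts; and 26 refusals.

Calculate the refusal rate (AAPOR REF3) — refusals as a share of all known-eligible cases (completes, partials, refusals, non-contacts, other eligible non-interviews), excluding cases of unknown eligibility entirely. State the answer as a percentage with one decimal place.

Numerator = 26
Base = 71 + 9 + 26 + 12 + 4 = 122
REF3 = 26 / 122 = 0.2131

21.3%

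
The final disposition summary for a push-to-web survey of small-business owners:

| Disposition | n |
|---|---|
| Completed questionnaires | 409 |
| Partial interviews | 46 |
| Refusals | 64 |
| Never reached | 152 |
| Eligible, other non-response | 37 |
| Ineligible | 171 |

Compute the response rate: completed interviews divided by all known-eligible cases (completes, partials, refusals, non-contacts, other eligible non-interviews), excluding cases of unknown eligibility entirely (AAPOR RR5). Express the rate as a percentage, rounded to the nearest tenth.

57.8%

Num: 409
Denominator: 409 + 46 + 64 + 152 + 37 = 708
RR5 = 409 / 708 = 0.5777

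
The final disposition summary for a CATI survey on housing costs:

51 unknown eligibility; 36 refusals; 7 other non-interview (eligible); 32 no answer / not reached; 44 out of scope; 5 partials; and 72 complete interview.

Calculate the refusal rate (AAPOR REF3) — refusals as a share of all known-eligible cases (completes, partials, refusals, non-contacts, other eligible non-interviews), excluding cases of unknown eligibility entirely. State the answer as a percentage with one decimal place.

23.7%

Top: 36
Base: 72 + 5 + 36 + 32 + 7 = 152
REF3 = 36 / 152 = 0.2368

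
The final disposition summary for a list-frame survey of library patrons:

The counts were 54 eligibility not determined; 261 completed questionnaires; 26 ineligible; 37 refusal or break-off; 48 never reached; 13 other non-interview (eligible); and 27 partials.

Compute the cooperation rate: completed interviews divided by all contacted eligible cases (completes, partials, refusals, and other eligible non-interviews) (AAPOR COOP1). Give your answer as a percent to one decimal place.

77.2%

Numerator → 261
Base → 261 + 27 + 37 + 13 = 338
COOP1 = 261 / 338 = 0.7722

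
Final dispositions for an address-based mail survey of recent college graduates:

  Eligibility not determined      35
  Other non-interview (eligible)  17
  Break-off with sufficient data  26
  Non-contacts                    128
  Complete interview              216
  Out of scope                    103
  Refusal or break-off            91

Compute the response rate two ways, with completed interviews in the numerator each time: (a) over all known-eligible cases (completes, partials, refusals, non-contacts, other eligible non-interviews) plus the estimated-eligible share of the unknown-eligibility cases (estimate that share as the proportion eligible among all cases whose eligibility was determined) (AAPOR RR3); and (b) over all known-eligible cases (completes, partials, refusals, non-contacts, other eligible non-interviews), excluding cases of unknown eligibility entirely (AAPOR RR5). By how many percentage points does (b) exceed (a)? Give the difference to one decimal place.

Num → 216
Eligible (known) → 216 + 26 + 91 + 128 + 17 = 478
e = 478 / (478 + 103) = 478 / 581 = 0.8227
Estimated eligible among unknowns → 0.8227 × 35 = 28.79
Base → 478 + 28.79 = 506.79
RR3 = 216 / 506.79 = 0.4262
Base → 216 + 26 + 91 + 128 + 17 = 478
RR5 = 216 / 478 = 0.4519
Difference = 45.19 − 42.62 = 2.57 percentage points

2.6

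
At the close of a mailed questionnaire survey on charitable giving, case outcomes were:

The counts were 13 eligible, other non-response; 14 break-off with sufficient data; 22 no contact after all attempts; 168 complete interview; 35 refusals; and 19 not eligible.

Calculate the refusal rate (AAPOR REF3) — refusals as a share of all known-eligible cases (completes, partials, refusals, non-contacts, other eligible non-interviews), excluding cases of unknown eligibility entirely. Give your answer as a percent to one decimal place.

Top → 35
Denom → 168 + 14 + 35 + 22 + 13 = 252
REF3 = 35 / 252 = 0.1389

13.9%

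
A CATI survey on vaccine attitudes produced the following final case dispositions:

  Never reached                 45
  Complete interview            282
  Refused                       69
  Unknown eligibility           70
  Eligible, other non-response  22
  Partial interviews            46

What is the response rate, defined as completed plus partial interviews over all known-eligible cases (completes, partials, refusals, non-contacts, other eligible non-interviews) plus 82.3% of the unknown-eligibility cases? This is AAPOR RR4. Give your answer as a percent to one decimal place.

Num = 282 + 46 = 328
Eligible (known) = 282 + 46 + 69 + 45 + 22 = 464
Eligible share of unknowns = 0.8230 × 70 = 57.61
Denom = 464 + 57.61 = 521.61
RR4 = 328 / 521.61 = 0.6288

62.9%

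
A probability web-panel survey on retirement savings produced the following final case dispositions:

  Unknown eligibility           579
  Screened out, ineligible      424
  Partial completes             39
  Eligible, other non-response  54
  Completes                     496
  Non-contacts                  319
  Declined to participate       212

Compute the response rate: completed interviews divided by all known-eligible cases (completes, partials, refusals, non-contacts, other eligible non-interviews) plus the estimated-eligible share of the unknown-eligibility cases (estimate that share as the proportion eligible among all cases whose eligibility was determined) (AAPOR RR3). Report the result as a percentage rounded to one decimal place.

32.2%

Numerator → 496
Determined eligible → 496 + 39 + 212 + 319 + 54 = 1120
e = 1120 / (1120 + 424) = 1120 / 1544 = 0.7254
e × U → 0.7254 × 579 = 420.01
Denominator → 1120 + 420.01 = 1540.01
RR3 = 496 / 1540.01 = 0.3221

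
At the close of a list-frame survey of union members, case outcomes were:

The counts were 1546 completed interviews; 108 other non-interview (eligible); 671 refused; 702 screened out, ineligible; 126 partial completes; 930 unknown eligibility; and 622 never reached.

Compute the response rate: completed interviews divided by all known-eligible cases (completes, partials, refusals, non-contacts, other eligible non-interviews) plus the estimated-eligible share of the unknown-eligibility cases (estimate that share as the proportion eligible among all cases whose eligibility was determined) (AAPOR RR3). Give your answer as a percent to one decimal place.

40.4%

Top: 1546
Determined eligible: 1546 + 126 + 671 + 622 + 108 = 3073
e = 3073 / (3073 + 702) = 3073 / 3775 = 0.8140
e × U: 0.8140 × 930 = 757.02
Denom: 3073 + 757.02 = 3830.02
RR3 = 1546 / 3830.02 = 0.4037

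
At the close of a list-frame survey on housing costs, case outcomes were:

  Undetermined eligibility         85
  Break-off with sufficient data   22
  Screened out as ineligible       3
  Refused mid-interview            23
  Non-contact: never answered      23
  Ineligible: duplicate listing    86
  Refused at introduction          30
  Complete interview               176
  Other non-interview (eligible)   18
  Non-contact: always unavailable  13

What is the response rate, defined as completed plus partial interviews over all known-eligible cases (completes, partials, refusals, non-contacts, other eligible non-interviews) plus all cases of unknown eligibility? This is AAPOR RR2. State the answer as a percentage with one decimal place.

50.8%

Refused = 30 + 23 = 53
No answer / not reached = 23 + 13 = 36
Screened out, ineligible = 3 + 86 = 89
Top = 176 + 22 = 198
Base = 176 + 22 + 53 + 36 + 18 + 85 = 390
RR2 = 198 / 390 = 0.5077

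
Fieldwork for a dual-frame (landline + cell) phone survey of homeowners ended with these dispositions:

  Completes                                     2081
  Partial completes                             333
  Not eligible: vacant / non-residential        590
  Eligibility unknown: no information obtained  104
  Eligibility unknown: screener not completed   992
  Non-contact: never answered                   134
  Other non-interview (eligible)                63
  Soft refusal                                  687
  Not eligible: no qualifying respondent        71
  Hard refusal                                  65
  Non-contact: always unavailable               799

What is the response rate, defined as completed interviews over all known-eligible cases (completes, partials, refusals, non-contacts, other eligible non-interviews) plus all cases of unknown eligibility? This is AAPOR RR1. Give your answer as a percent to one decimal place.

Refusals = 65 + 687 = 752
Non-contacts = 134 + 799 = 933
Undetermined eligibility = 992 + 104 = 1096
Screened out, ineligible = 71 + 590 = 661
Num = 2081
Base = 2081 + 333 + 752 + 933 + 63 + 1096 = 5258
RR1 = 2081 / 5258 = 0.3958

39.6%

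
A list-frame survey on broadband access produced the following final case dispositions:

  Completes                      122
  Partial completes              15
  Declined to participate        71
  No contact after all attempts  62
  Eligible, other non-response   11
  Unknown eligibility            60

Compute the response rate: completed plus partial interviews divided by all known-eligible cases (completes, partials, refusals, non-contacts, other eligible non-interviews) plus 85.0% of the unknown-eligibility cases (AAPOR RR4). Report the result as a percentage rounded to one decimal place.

Num = 122 + 15 = 137
Known eligible = 122 + 15 + 71 + 62 + 11 = 281
e × U = 0.8500 × 60 = 51.00
Denom = 281 + 51.00 = 332.00
RR4 = 137 / 332.00 = 0.4127

41.3%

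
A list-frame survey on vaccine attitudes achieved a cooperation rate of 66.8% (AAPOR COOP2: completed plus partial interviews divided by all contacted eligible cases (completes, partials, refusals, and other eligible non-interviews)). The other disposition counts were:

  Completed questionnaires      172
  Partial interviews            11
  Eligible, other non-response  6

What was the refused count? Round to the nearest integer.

85

Num: 172 + 11 = 183
COOP2 = 183 / D = 0.668
D = 183 / 0.668 = 274.0
Rest of base = 189
refused = 274.0 − 189 ≈ 85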